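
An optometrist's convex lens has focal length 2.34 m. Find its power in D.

P = 1/f = 1/(2.34 m) = +0.427 D.

P = +0.427 D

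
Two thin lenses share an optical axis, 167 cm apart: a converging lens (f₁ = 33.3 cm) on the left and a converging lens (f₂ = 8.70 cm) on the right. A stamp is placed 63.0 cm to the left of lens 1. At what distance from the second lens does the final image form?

9.56 cm

Lens 1: 1/d_i1 = 1/f₁ − 1/d_o1 = 1/(33.3) − 1/(63.0) = 0.01416, so d_i1 = 70.64 cm.
The intermediate image is 70.64 cm to the right of lens 1, which is 167 − (70.64) = 96.36 cm to the left of lens 2, so d_o2 = +96.36 cm.
Lens 2: 1/d_i2 = 1/f₂ − 1/d_o2 = 1/(8.70) − 1/(96.36) = 0.1046, so d_i2 = 9.56 cm.
The final image is real, 9.56 cm to the right of lens 2 (overall magnification ≈ 0.11).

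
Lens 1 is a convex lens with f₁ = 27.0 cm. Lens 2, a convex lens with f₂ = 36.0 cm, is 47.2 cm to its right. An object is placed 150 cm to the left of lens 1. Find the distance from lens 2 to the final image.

23.6 cm

Lens 1: 1/d_i1 = 1/f₁ − 1/d_o1 = 1/(27.0) − 1/(150) = 0.03037, so d_i1 = 32.93 cm.
The intermediate image is 32.93 cm to the right of lens 1, which is 47.2 − (32.93) = 14.27 cm to the left of lens 2, so d_o2 = +14.27 cm.
Lens 2: 1/d_i2 = 1/f₂ − 1/d_o2 = 1/(36.0) − 1/(14.27) = -0.04230, so d_i2 = -23.6 cm.
The final image is virtual, 23.6 cm to the left of lens 2 (overall magnification ≈ -0.36).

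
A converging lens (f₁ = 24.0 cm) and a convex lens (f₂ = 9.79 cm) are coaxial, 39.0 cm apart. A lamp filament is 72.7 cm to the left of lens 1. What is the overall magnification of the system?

Lens 1: 1/d_i1 = 1/(24.0) − 1/(72.7) = 0.02791, so d_i1 = 35.83 cm; m₁ = −d_i1/d_o1 = -0.4928.
d_o2 = 39.0 − (35.83) = 3.170 cm.
Lens 2: 1/d_i2 = 1/(9.79) − 1/(3.170) = -0.2133, so d_i2 = -4.688 cm; m₂ = −d_i2/d_o2 = +1.479.
m = m₁·m₂ = (-0.4928)(+1.479) = -0.729.

m = -0.729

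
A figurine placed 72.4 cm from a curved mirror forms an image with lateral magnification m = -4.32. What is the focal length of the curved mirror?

m = −d_i/d_o ⇒ d_i = −m·d_o = −(-4.32)·(72.4) = 312.8 cm.
1/f = 1/d_o + 1/d_i = 1/(72.4) + 1/(312.8) = 0.01701, so f = 58.8 cm.
Since f is positive, the curved mirror is concave.

f = 58.8 cm (concave)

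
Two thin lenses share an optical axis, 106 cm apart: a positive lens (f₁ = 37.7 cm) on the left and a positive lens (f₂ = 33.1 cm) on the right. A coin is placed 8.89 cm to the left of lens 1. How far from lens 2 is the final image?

Lens 1: 1/d_i1 = 1/f₁ − 1/d_o1 = 1/(37.7) − 1/(8.89) = -0.08596, so d_i1 = -11.63 cm.
The intermediate image is 11.63 cm to the left of lens 1 (virtual), which is 106 − (-11.63) = 117.6 cm to the left of lens 2, so d_o2 = +117.6 cm.
Lens 2: 1/d_i2 = 1/f₂ − 1/d_o2 = 1/(33.1) − 1/(117.6) = 0.02171, so d_i2 = 46.1 cm.
The final image is real, 46.1 cm to the right of lens 2 (overall magnification ≈ -0.51).

46.1 cm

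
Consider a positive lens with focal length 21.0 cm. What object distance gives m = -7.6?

m = −d_i/d_o ⇒ d_i = −m·d_o.
1/f = 1/d_o + 1/d_i = 1/d_o − 1/(m·d_o) = (1 − 1/m)/d_o, so d_o = f(1 − 1/m) = (21.00)(1 − 1/(-7.6)) = 23.8 cm.

23.8 cm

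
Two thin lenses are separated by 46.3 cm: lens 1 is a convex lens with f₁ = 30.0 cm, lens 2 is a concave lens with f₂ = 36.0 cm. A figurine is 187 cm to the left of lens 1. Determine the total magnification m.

Lens 1: 1/d_i1 = 1/(30.0) − 1/(187) = 0.02799, so d_i1 = 35.73 cm; m₁ = −d_i1/d_o1 = -0.1911.
d_o2 = 46.3 − (35.73) = 10.57 cm.
f₂ = −36.0 cm (diverging).
Lens 2: 1/d_i2 = 1/(-36.0) − 1/(10.57) = -0.1224, so d_i2 = -8.171 cm; m₂ = −d_i2/d_o2 = +0.7730.
m = m₁·m₂ = (-0.1911)(+0.7730) = -0.148.

m = -0.148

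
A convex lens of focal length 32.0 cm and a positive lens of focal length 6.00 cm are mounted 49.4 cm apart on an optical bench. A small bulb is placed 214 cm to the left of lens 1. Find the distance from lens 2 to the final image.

Lens 1: 1/d_i1 = 1/f₁ − 1/d_o1 = 1/(32.0) − 1/(214) = 0.02658, so d_i1 = 37.63 cm.
The intermediate image is 37.63 cm to the right of lens 1, which is 49.4 − (37.63) = 11.77 cm to the left of lens 2, so d_o2 = +11.77 cm.
Lens 2: 1/d_i2 = 1/f₂ − 1/d_o2 = 1/(6.00) − 1/(11.77) = 0.08170, so d_i2 = 12.2 cm.
The final image is real, 12.2 cm to the right of lens 2 (overall magnification ≈ 0.18).

12.2 cm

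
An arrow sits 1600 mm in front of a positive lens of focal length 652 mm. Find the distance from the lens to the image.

1100 mm

Thin-lens equation: 1/d_i = 1/f − 1/d_o = 1/(652.0) − 1/(1600) = 0.001534 − 0.0006250 = 0.0009087, so d_i = 1100 mm.
The image is real, inverted and reduced, on the far side of the lens.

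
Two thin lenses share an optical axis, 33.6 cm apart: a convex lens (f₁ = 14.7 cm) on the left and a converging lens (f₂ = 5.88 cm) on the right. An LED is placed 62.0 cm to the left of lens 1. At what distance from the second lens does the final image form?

9.97 cm

Lens 1: 1/d_i1 = 1/f₁ − 1/d_o1 = 1/(14.7) − 1/(62.0) = 0.05190, so d_i1 = 19.27 cm.
The intermediate image is 19.27 cm to the right of lens 1, which is 33.6 − (19.27) = 14.33 cm to the left of lens 2, so d_o2 = +14.33 cm.
Lens 2: 1/d_i2 = 1/f₂ − 1/d_o2 = 1/(5.88) − 1/(14.33) = 0.1003, so d_i2 = 9.97 cm.
The final image is real, 9.97 cm to the right of lens 2 (overall magnification ≈ 0.22).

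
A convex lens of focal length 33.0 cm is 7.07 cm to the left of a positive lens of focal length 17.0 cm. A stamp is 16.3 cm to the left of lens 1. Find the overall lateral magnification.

m = -1.51

Lens 1: 1/d_i1 = 1/(33.0) − 1/(16.3) = -0.03105, so d_i1 = -32.21 cm; m₁ = −d_i1/d_o1 = +1.976.
d_o2 = 7.07 − (-32.21) = 39.28 cm.
Lens 2: 1/d_i2 = 1/(17.0) − 1/(39.28) = 0.03337, so d_i2 = 29.97 cm; m₂ = −d_i2/d_o2 = -0.7630.
m = m₁·m₂ = (+1.976)(-0.7630) = -1.51.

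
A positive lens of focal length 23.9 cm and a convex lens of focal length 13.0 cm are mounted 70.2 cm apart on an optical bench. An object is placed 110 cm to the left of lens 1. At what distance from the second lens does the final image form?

19.3 cm

Lens 1: 1/d_i1 = 1/f₁ − 1/d_o1 = 1/(23.9) − 1/(110) = 0.03275, so d_i1 = 30.53 cm.
The intermediate image is 30.53 cm to the right of lens 1, which is 70.2 − (30.53) = 39.67 cm to the left of lens 2, so d_o2 = +39.67 cm.
Lens 2: 1/d_i2 = 1/f₂ − 1/d_o2 = 1/(13.0) − 1/(39.67) = 0.05172, so d_i2 = 19.3 cm.
The final image is real, 19.3 cm to the right of lens 2 (overall magnification ≈ 0.14).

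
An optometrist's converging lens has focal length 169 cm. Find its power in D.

f = 169 cm = 1.69 m.
P = 1/f = 1/(1.69 m) = +0.592 D.

P = +0.592 D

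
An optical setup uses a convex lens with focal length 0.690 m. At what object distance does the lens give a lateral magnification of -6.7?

0.793 m

m = −d_i/d_o ⇒ d_i = −m·d_o.
1/f = 1/d_o + 1/d_i = 1/d_o − 1/(m·d_o) = (1 − 1/m)/d_o, so d_o = f(1 − 1/m) = (0.6900)(1 − 1/(-6.7)) = 0.793 m.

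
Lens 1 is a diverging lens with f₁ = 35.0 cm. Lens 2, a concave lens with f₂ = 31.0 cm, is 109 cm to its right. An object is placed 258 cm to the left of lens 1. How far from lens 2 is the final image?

25.4 cm

Lens 1 is diverging, so f₁ = −35.0 cm.
Lens 1: 1/d_i1 = 1/f₁ − 1/d_o1 = 1/(-35.0) − 1/(258) = -0.03245, so d_i1 = -30.82 cm.
The intermediate image is 30.82 cm to the left of lens 1 (virtual), which is 109 − (-30.82) = 139.8 cm to the left of lens 2, so d_o2 = +139.8 cm.
Lens 2 is diverging, so f₂ = −31.0 cm.
Lens 2: 1/d_i2 = 1/f₂ − 1/d_o2 = 1/(-31.0) − 1/(139.8) = -0.03941, so d_i2 = -25.4 cm.
The final image is virtual, 25.4 cm to the left of lens 2 (overall magnification ≈ 0.022).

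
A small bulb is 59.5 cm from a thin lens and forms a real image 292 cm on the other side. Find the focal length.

Real image ⇒ d_i = +292 cm.
1/f = 1/d_o + 1/d_i = 1/(59.5) + 1/(292) = 0.02023, so f = 49.4 cm.
Since f is positive, the thin lens is converging.

f = 49.4 cm (converging)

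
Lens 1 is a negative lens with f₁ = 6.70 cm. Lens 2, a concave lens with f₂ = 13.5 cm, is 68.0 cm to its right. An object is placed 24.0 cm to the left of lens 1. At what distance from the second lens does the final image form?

Lens 1 is diverging, so f₁ = −6.70 cm.
Lens 1: 1/d_i1 = 1/f₁ − 1/d_o1 = 1/(-6.70) − 1/(24.0) = -0.1909, so d_i1 = -5.238 cm.
The intermediate image is 5.238 cm to the left of lens 1 (virtual), which is 68.0 − (-5.238) = 73.24 cm to the left of lens 2, so d_o2 = +73.24 cm.
Lens 2 is diverging, so f₂ = −13.5 cm.
Lens 2: 1/d_i2 = 1/f₂ − 1/d_o2 = 1/(-13.5) − 1/(73.24) = -0.08773, so d_i2 = -11.4 cm.
The final image is virtual, 11.4 cm to the left of lens 2 (overall magnification ≈ 0.034).

11.4 cm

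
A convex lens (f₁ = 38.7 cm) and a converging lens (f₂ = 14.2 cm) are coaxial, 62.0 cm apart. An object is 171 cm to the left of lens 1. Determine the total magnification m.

Lens 1: 1/d_i1 = 1/(38.7) − 1/(171) = 0.01999, so d_i1 = 50.02 cm; m₁ = −d_i1/d_o1 = -0.2925.
d_o2 = 62.0 − (50.02) = 11.98 cm.
Lens 2: 1/d_i2 = 1/(14.2) − 1/(11.98) = -0.01305, so d_i2 = -76.63 cm; m₂ = −d_i2/d_o2 = +6.396.
m = m₁·m₂ = (-0.2925)(+6.396) = -1.87.

m = -1.87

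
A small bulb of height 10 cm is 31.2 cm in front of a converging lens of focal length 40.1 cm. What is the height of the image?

45.1 cm

1/d_i = 1/f − 1/d_o = 1/(40.10) − 1/(31.2) = -0.007114, so d_i = -140.6 cm.
m = −d_i/d_o = +4.506.
|h_i| = |m|·h_o = 4.506 × 10 = 45.1 cm. The image is virtual, upright and enlarged, on the same side as the object.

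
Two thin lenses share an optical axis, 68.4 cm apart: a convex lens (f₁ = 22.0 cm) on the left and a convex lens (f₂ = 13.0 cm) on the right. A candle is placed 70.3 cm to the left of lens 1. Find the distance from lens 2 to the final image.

Lens 1: 1/d_i1 = 1/f₁ − 1/d_o1 = 1/(22.0) − 1/(70.3) = 0.03123, so d_i1 = 32.02 cm.
The intermediate image is 32.02 cm to the right of lens 1, which is 68.4 − (32.02) = 36.38 cm to the left of lens 2, so d_o2 = +36.38 cm.
Lens 2: 1/d_i2 = 1/f₂ − 1/d_o2 = 1/(13.0) − 1/(36.38) = 0.04944, so d_i2 = 20.2 cm.
The final image is real, 20.2 cm to the right of lens 2 (overall magnification ≈ 0.25).

20.2 cm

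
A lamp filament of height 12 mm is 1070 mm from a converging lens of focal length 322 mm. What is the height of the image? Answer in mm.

5.17 mm

1/d_i = 1/f − 1/d_o = 1/(322.0) − 1/(1070) = 0.002171, so d_i = 460.6 mm.
m = −d_i/d_o = -0.4305.
|h_i| = |m|·h_o = 0.4305 × 12 = 5.17 mm. The image is real, inverted and reduced, on the far side of the lens.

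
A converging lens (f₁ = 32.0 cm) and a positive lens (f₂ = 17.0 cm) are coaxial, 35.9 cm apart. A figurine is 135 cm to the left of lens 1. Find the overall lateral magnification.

Lens 1: 1/d_i1 = 1/(32.0) − 1/(135) = 0.02384, so d_i1 = 41.94 cm; m₁ = −d_i1/d_o1 = -0.3107.
d_o2 = 35.9 − (41.94) = -6.040 cm (virtual object).
Lens 2: 1/d_i2 = 1/(17.0) − 1/(-6.040) = 0.2244, so d_i2 = 4.457 cm; m₂ = −d_i2/d_o2 = +0.7378.
m = m₁·m₂ = (-0.3107)(+0.7378) = -0.229.

m = -0.229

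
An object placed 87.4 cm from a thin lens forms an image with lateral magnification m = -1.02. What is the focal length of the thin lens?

m = −d_i/d_o ⇒ d_i = −m·d_o = −(-1.02)·(87.4) = 89.15 cm.
1/f = 1/d_o + 1/d_i = 1/(87.4) + 1/(89.15) = 0.02266, so f = 44.1 cm.
Since f is positive, the thin lens is converging.

f = 44.1 cm (converging)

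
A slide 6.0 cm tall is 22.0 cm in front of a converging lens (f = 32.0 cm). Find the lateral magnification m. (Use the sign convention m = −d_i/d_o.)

m = +3.20

1/d_i = 1/f − 1/d_o = 1/(32.00) − 1/(22.0) = -0.01420, so d_i = -70.40 cm.
m = −d_i/d_o = −(-70.40)/(22.0) = +3.20.
The image is virtual, upright and enlarged, on the same side as the object.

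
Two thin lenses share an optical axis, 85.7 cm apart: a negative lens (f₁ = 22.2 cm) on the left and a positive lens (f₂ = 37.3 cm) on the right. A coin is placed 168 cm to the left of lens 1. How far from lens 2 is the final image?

Lens 1 is diverging, so f₁ = −22.2 cm.
Lens 1: 1/d_i1 = 1/f₁ − 1/d_o1 = 1/(-22.2) − 1/(168) = -0.05100, so d_i1 = -19.61 cm.
The intermediate image is 19.61 cm to the left of lens 1 (virtual), which is 85.7 − (-19.61) = 105.3 cm to the left of lens 2, so d_o2 = +105.3 cm.
Lens 2: 1/d_i2 = 1/f₂ − 1/d_o2 = 1/(37.3) − 1/(105.3) = 0.01731, so d_i2 = 57.8 cm.
The final image is real, 57.8 cm to the right of lens 2 (overall magnification ≈ -0.064).

57.8 cm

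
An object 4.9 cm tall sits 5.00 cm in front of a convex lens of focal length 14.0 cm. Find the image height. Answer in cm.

1/d_i = 1/f − 1/d_o = 1/(14.00) − 1/(5.00) = -0.1286, so d_i = -7.778 cm.
m = −d_i/d_o = +1.556.
|h_i| = |m|·h_o = 1.556 × 4.9 = 7.62 cm. The image is virtual, upright and enlarged, on the same side as the object.

7.62 cm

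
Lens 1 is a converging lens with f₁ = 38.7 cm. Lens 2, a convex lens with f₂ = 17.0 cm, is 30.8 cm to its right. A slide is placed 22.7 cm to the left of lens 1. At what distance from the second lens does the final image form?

21.2 cm

Lens 1: 1/d_i1 = 1/f₁ − 1/d_o1 = 1/(38.7) − 1/(22.7) = -0.01821, so d_i1 = -54.91 cm.
The intermediate image is 54.91 cm to the left of lens 1 (virtual), which is 30.8 − (-54.91) = 85.71 cm to the left of lens 2, so d_o2 = +85.71 cm.
Lens 2: 1/d_i2 = 1/f₂ − 1/d_o2 = 1/(17.0) − 1/(85.71) = 0.04716, so d_i2 = 21.2 cm.
The final image is real, 21.2 cm to the right of lens 2 (overall magnification ≈ -0.60).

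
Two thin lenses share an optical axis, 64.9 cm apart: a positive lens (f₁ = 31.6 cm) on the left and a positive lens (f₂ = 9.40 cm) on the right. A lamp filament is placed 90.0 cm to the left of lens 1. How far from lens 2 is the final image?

Lens 1: 1/d_i1 = 1/f₁ − 1/d_o1 = 1/(31.6) − 1/(90.0) = 0.02053, so d_i1 = 48.70 cm.
The intermediate image is 48.70 cm to the right of lens 1, which is 64.9 − (48.70) = 16.20 cm to the left of lens 2, so d_o2 = +16.20 cm.
Lens 2: 1/d_i2 = 1/f₂ − 1/d_o2 = 1/(9.40) − 1/(16.20) = 0.04465, so d_i2 = 22.4 cm.
The final image is real, 22.4 cm to the right of lens 2 (overall magnification ≈ 0.75).

22.4 cm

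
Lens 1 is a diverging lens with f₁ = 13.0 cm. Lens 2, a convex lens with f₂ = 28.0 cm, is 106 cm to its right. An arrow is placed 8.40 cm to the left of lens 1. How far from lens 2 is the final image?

37.4 cm

Lens 1 is diverging, so f₁ = −13.0 cm.
Lens 1: 1/d_i1 = 1/f₁ − 1/d_o1 = 1/(-13.0) − 1/(8.40) = -0.1960, so d_i1 = -5.103 cm.
The intermediate image is 5.103 cm to the left of lens 1 (virtual), which is 106 − (-5.103) = 111.1 cm to the left of lens 2, so d_o2 = +111.1 cm.
Lens 2: 1/d_i2 = 1/f₂ − 1/d_o2 = 1/(28.0) − 1/(111.1) = 0.02671, so d_i2 = 37.4 cm.
The final image is real, 37.4 cm to the right of lens 2 (overall magnification ≈ -0.20).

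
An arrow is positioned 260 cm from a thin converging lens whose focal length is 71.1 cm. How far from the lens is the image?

97.9 cm

Lens equation: 1/s_i = 1/f − 1/s_o = 1/(71.10) − 1/(260) = 0.01406 − 0.003846 = 0.01022, so s_i = 97.9 cm.
The image is real, inverted and reduced, on the far side of the lens.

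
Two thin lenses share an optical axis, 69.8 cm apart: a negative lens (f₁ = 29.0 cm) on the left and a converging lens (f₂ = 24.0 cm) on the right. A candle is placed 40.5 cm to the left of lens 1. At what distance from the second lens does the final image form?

33.2 cm

Lens 1 is diverging, so f₁ = −29.0 cm.
Lens 1: 1/d_i1 = 1/f₁ − 1/d_o1 = 1/(-29.0) − 1/(40.5) = -0.05917, so d_i1 = -16.90 cm.
The intermediate image is 16.90 cm to the left of lens 1 (virtual), which is 69.8 − (-16.90) = 86.70 cm to the left of lens 2, so d_o2 = +86.70 cm.
Lens 2: 1/d_i2 = 1/f₂ − 1/d_o2 = 1/(24.0) − 1/(86.70) = 0.03013, so d_i2 = 33.2 cm.
The final image is real, 33.2 cm to the right of lens 2 (overall magnification ≈ -0.16).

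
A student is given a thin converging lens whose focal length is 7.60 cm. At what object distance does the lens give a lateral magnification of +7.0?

6.51 cm

m = −d_i/d_o ⇒ d_i = −m·d_o.
1/f = 1/d_o + 1/d_i = 1/d_o − 1/(m·d_o) = (1 − 1/m)/d_o, so d_o = f(1 − 1/m) = (7.600)(1 − 1/(+7.0)) = 6.51 cm.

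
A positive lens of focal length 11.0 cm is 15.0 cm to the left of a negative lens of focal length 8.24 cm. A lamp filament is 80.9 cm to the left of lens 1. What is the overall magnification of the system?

m = -0.123

Lens 1: 1/d_i1 = 1/(11.0) − 1/(80.9) = 0.07855, so d_i1 = 12.73 cm; m₁ = −d_i1/d_o1 = -0.1574.
d_o2 = 15.0 − (12.73) = 2.270 cm.
f₂ = −8.24 cm (diverging).
Lens 2: 1/d_i2 = 1/(-8.24) − 1/(2.270) = -0.5619, so d_i2 = -1.780 cm; m₂ = −d_i2/d_o2 = +0.7840.
m = m₁·m₂ = (-0.1574)(+0.7840) = -0.123.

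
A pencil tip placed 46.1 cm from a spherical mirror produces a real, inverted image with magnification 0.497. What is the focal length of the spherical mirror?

f = 15.3 cm (concave)

m = −d_i/d_o ⇒ d_i = −m·d_o = −(-0.497)·(46.1) = 22.91 cm.
1/f = 1/d_o + 1/d_i = 1/(46.1) + 1/(22.91) = 0.06534, so f = 15.3 cm.
Since f is positive, the spherical mirror is concave.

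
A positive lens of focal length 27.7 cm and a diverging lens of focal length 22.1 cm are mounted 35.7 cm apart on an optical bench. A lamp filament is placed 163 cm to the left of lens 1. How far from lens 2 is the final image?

Lens 1: 1/d_i1 = 1/f₁ − 1/d_o1 = 1/(27.7) − 1/(163) = 0.02997, so d_i1 = 33.37 cm.
The intermediate image is 33.37 cm to the right of lens 1, which is 35.7 − (33.37) = 2.330 cm to the left of lens 2, so d_o2 = +2.330 cm.
Lens 2 is diverging, so f₂ = −22.1 cm.
Lens 2: 1/d_i2 = 1/f₂ − 1/d_o2 = 1/(-22.1) − 1/(2.330) = -0.4744, so d_i2 = -2.11 cm.
The final image is virtual, 2.11 cm to the left of lens 2 (overall magnification ≈ -0.19).

2.11 cm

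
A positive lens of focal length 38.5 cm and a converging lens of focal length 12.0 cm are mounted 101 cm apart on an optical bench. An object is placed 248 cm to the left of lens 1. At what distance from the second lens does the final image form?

Lens 1: 1/d_i1 = 1/f₁ − 1/d_o1 = 1/(38.5) − 1/(248) = 0.02194, so d_i1 = 45.58 cm.
The intermediate image is 45.58 cm to the right of lens 1, which is 101 − (45.58) = 55.42 cm to the left of lens 2, so d_o2 = +55.42 cm.
Lens 2: 1/d_i2 = 1/f₂ − 1/d_o2 = 1/(12.0) − 1/(55.42) = 0.06529, so d_i2 = 15.3 cm.
The final image is real, 15.3 cm to the right of lens 2 (overall magnification ≈ 0.051).

15.3 cm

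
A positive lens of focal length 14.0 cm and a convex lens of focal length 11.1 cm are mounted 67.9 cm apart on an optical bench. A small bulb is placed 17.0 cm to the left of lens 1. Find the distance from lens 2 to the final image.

5.63 cm

Lens 1: 1/d_i1 = 1/f₁ − 1/d_o1 = 1/(14.0) − 1/(17.0) = 0.01261, so d_i1 = 79.33 cm.
The intermediate image is 79.33 cm to the right of lens 1, which lies 11.43 cm to the right of lens 2 — a virtual object — so d_o2 = −11.43 cm.
Lens 2: 1/d_i2 = 1/f₂ − 1/d_o2 = 1/(11.1) − 1/(-11.43) = 0.1776, so d_i2 = 5.63 cm.
The final image is real, 5.63 cm to the right of lens 2 (overall magnification ≈ -2.3).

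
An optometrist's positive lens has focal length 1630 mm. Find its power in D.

f = 163 cm = 1.63 m.
P = 1/f = 1/(1.63 m) = +0.613 D.

P = +0.613 D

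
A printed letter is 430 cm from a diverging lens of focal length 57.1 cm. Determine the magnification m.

m = +0.117

For a diverging lens, f = -57.1 cm.
1/d_i = 1/f − 1/d_o = 1/(-57.10) − 1/(430) = -0.01984, so d_i = -50.41 cm.
m = −d_i/d_o = −(-50.41)/(430) = +0.117.
The image is virtual, upright and reduced, on the same side as the object.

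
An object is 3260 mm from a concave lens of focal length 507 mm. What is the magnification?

m = +0.135

For a concave lens, f = -507 mm.
1/d_i = 1/f − 1/d_o = 1/(-507.0) − 1/(3260) = -0.002279, so d_i = -438.8 mm.
m = −d_i/d_o = −(-438.8)/(3260) = +0.135.
The image is virtual, upright and reduced, on the same side as the object.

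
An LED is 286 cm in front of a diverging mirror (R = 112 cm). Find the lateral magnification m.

m = +0.164

f = R/2 = 112/2 = 56.00 cm; for a diverging mirror, f = -56.00 cm.
1/d_i = 1/f − 1/d_o = 1/(-56.00) − 1/(286) = -0.02135, so d_i = -46.83 cm.
m = −d_i/d_o = −(-46.83)/(286) = +0.164.
The image is virtual, upright and reduced, behind the mirror.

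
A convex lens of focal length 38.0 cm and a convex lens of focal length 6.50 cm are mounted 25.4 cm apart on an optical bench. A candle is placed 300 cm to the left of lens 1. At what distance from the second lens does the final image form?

4.78 cm

Lens 1: 1/d_i1 = 1/f₁ − 1/d_o1 = 1/(38.0) − 1/(300) = 0.02298, so d_i1 = 43.51 cm.
The intermediate image is 43.51 cm to the right of lens 1, which lies 18.11 cm to the right of lens 2 — a virtual object — so d_o2 = −18.11 cm.
Lens 2: 1/d_i2 = 1/f₂ − 1/d_o2 = 1/(6.50) − 1/(-18.11) = 0.2091, so d_i2 = 4.78 cm.
The final image is real, 4.78 cm to the right of lens 2 (overall magnification ≈ -0.038).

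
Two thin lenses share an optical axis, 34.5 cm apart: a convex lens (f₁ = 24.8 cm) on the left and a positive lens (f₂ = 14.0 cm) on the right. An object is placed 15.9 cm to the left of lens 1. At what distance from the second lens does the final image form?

17.0 cm

Lens 1: 1/d_i1 = 1/f₁ − 1/d_o1 = 1/(24.8) − 1/(15.9) = -0.02257, so d_i1 = -44.31 cm.
The intermediate image is 44.31 cm to the left of lens 1 (virtual), which is 34.5 − (-44.31) = 78.81 cm to the left of lens 2, so d_o2 = +78.81 cm.
Lens 2: 1/d_i2 = 1/f₂ − 1/d_o2 = 1/(14.0) − 1/(78.81) = 0.05874, so d_i2 = 17.0 cm.
The final image is real, 17.0 cm to the right of lens 2 (overall magnification ≈ -0.60).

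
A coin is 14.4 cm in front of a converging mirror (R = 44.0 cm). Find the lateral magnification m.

f = R/2 = 44.0/2 = 22.00 cm.
1/d_i = 1/f − 1/d_o = 1/(22.00) − 1/(14.4) = -0.02399, so d_i = -41.68 cm.
m = −d_i/d_o = −(-41.68)/(14.4) = +2.89.
The image is virtual, upright and enlarged, behind the mirror.

m = +2.89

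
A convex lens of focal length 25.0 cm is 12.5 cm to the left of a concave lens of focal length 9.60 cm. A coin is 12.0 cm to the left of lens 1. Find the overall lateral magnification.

m = +0.409

Lens 1: 1/d_i1 = 1/(25.0) − 1/(12.0) = -0.04333, so d_i1 = -23.08 cm; m₁ = −d_i1/d_o1 = +1.923.
d_o2 = 12.5 − (-23.08) = 35.58 cm.
f₂ = −9.60 cm (diverging).
Lens 2: 1/d_i2 = 1/(-9.60) − 1/(35.58) = -0.1323, so d_i2 = -7.560 cm; m₂ = −d_i2/d_o2 = +0.2125.
m = m₁·m₂ = (+1.923)(+0.2125) = +0.409.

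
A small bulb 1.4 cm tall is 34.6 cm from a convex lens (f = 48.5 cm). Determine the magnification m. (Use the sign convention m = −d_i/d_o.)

m = +3.49

1/d_i = 1/f − 1/d_o = 1/(48.50) − 1/(34.6) = -0.008283, so d_i = -120.7 cm.
m = −d_i/d_o = −(-120.7)/(34.6) = +3.49.
The image is virtual, upright and enlarged, on the same side as the object.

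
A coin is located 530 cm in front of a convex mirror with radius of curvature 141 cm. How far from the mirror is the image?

f = R/2 = 141/2 = 70.50 cm; for a convex mirror, f = -70.50 cm.
Mirror equation: 1/d_i = 1/f − 1/d_o = 1/(-70.50) − 1/(530) = -0.01418 − 0.001887 = -0.01607, so d_i = -62.2 cm.
The image is virtual, upright and reduced, behind the mirror.

62.2 cm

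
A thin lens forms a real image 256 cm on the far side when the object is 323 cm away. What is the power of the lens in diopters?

P = +0.700 D

d_i = +256 cm.
1/f = 1/d_o + 1/d_i = 1/(323) + 1/(256) = 0.007002 cm⁻¹.
f = 142.8 cm = 1.428 m, so P = 1/f = +0.700 D.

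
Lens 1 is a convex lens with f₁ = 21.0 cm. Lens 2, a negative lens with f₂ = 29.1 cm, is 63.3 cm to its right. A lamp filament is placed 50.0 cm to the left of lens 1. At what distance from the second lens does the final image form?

14.0 cm

Lens 1: 1/d_i1 = 1/f₁ − 1/d_o1 = 1/(21.0) − 1/(50.0) = 0.02762, so d_i1 = 36.21 cm.
The intermediate image is 36.21 cm to the right of lens 1, which is 63.3 − (36.21) = 27.09 cm to the left of lens 2, so d_o2 = +27.09 cm.
Lens 2 is diverging, so f₂ = −29.1 cm.
Lens 2: 1/d_i2 = 1/f₂ − 1/d_o2 = 1/(-29.1) − 1/(27.09) = -0.07128, so d_i2 = -14.0 cm.
The final image is virtual, 14.0 cm to the left of lens 2 (overall magnification ≈ -0.38).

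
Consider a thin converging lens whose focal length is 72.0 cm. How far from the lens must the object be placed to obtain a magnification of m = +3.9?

m = −d_i/d_o ⇒ d_i = −m·d_o.
1/f = 1/d_o + 1/d_i = 1/d_o − 1/(m·d_o) = (1 − 1/m)/d_o, so d_o = f(1 − 1/m) = (72.00)(1 − 1/(+3.9)) = 53.5 cm.

53.5 cm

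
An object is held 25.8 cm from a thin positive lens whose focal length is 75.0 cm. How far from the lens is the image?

Lens equation: 1/q = 1/f − 1/p = 1/(75.00) − 1/(25.8) = 0.01333 − 0.03876 = -0.02543, so q = -39.3 cm.
The image is virtual, upright and enlarged, on the same side as the object.

39.3 cm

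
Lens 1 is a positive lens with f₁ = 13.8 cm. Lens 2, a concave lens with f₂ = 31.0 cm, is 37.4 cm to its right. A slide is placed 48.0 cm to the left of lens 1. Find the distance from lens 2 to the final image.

11.4 cm

Lens 1: 1/d_i1 = 1/f₁ − 1/d_o1 = 1/(13.8) − 1/(48.0) = 0.05163, so d_i1 = 19.37 cm.
The intermediate image is 19.37 cm to the right of lens 1, which is 37.4 − (19.37) = 18.03 cm to the left of lens 2, so d_o2 = +18.03 cm.
Lens 2 is diverging, so f₂ = −31.0 cm.
Lens 2: 1/d_i2 = 1/f₂ − 1/d_o2 = 1/(-31.0) − 1/(18.03) = -0.08772, so d_i2 = -11.4 cm.
The final image is virtual, 11.4 cm to the left of lens 2 (overall magnification ≈ -0.26).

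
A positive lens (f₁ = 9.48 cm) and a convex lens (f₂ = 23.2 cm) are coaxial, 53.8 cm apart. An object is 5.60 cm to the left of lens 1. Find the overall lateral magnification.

Lens 1: 1/d_i1 = 1/(9.48) − 1/(5.60) = -0.07309, so d_i1 = -13.68 cm; m₁ = −d_i1/d_o1 = +2.443.
d_o2 = 53.8 − (-13.68) = 67.48 cm.
Lens 2: 1/d_i2 = 1/(23.2) − 1/(67.48) = 0.02828, so d_i2 = 35.36 cm; m₂ = −d_i2/d_o2 = -0.5239.
m = m₁·m₂ = (+2.443)(-0.5239) = -1.28.

m = -1.28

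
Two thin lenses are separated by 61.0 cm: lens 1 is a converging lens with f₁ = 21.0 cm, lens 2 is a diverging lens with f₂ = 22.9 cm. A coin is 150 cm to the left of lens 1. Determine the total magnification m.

Lens 1: 1/d_i1 = 1/(21.0) − 1/(150) = 0.04095, so d_i1 = 24.42 cm; m₁ = −d_i1/d_o1 = -0.1628.
d_o2 = 61.0 − (24.42) = 36.58 cm.
f₂ = −22.9 cm (diverging).
Lens 2: 1/d_i2 = 1/(-22.9) − 1/(36.58) = -0.07101, so d_i2 = -14.08 cm; m₂ = −d_i2/d_o2 = +0.3850.
m = m₁·m₂ = (-0.1628)(+0.3850) = -0.0627.

m = -0.0627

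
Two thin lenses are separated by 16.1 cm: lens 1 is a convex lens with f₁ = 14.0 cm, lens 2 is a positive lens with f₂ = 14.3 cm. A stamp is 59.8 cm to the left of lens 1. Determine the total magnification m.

m = -0.265

Lens 1: 1/d_i1 = 1/(14.0) − 1/(59.8) = 0.05471, so d_i1 = 18.28 cm; m₁ = −d_i1/d_o1 = -0.3057.
d_o2 = 16.1 − (18.28) = -2.180 cm (virtual object).
Lens 2: 1/d_i2 = 1/(14.3) − 1/(-2.180) = 0.5286, so d_i2 = 1.892 cm; m₂ = −d_i2/d_o2 = +0.8677.
m = m₁·m₂ = (-0.3057)(+0.8677) = -0.265.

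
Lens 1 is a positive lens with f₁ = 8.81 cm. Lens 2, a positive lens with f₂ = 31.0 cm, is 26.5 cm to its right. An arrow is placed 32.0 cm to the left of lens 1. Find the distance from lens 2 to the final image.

26.7 cm

Lens 1: 1/d_i1 = 1/f₁ − 1/d_o1 = 1/(8.81) − 1/(32.0) = 0.08226, so d_i1 = 12.16 cm.
The intermediate image is 12.16 cm to the right of lens 1, which is 26.5 − (12.16) = 14.34 cm to the left of lens 2, so d_o2 = +14.34 cm.
Lens 2: 1/d_i2 = 1/f₂ − 1/d_o2 = 1/(31.0) − 1/(14.34) = -0.03748, so d_i2 = -26.7 cm.
The final image is virtual, 26.7 cm to the left of lens 2 (overall magnification ≈ -0.71).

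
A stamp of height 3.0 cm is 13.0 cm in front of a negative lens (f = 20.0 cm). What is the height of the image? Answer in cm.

1.82 cm

For a negative lens, f = -20.0 cm.
1/d_i = 1/f − 1/d_o = 1/(-20.00) − 1/(13.0) = -0.1269, so d_i = -7.879 cm.
m = −d_i/d_o = +0.6061.
|h_i| = |m|·h_o = 0.6061 × 3.0 = 1.82 cm. The image is virtual, upright and reduced, on the same side as the object.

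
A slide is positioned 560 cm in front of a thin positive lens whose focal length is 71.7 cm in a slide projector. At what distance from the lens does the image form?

82.2 cm

Lens equation: 1/q = 1/f − 1/p = 1/(71.70) − 1/(560) = 0.01395 − 0.001786 = 0.01216, so q = 82.2 cm.
The image is real, inverted and reduced, on the far side of the lens.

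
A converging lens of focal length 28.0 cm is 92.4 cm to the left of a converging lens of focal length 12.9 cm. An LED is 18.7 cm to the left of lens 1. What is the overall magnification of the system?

Lens 1: 1/d_i1 = 1/(28.0) − 1/(18.7) = -0.01776, so d_i1 = -56.30 cm; m₁ = −d_i1/d_o1 = +3.011.
d_o2 = 92.4 − (-56.30) = 148.7 cm.
Lens 2: 1/d_i2 = 1/(12.9) − 1/(148.7) = 0.07079, so d_i2 = 14.13 cm; m₂ = −d_i2/d_o2 = -0.09499.
m = m₁·m₂ = (+3.011)(-0.09499) = -0.286.

m = -0.286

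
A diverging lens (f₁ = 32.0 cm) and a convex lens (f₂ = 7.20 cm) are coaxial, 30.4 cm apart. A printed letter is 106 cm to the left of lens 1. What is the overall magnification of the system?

m = -0.0349

f₁ = −32.0 cm (diverging).
Lens 1: 1/d_i1 = 1/(-32.0) − 1/(106) = -0.04068, so d_i1 = -24.58 cm; m₁ = −d_i1/d_o1 = +0.2319.
d_o2 = 30.4 − (-24.58) = 54.98 cm.
Lens 2: 1/d_i2 = 1/(7.20) − 1/(54.98) = 0.1207, so d_i2 = 8.285 cm; m₂ = −d_i2/d_o2 = -0.1507.
m = m₁·m₂ = (+0.2319)(-0.1507) = -0.0349.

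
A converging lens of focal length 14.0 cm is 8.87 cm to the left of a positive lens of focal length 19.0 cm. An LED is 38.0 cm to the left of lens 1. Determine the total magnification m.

m = -0.343

Lens 1: 1/d_i1 = 1/(14.0) − 1/(38.0) = 0.04511, so d_i1 = 22.17 cm; m₁ = −d_i1/d_o1 = -0.5834.
d_o2 = 8.87 − (22.17) = -13.30 cm (virtual object).
Lens 2: 1/d_i2 = 1/(19.0) − 1/(-13.30) = 0.1278, so d_i2 = 7.824 cm; m₂ = −d_i2/d_o2 = +0.5882.
m = m₁·m₂ = (-0.5834)(+0.5882) = -0.343.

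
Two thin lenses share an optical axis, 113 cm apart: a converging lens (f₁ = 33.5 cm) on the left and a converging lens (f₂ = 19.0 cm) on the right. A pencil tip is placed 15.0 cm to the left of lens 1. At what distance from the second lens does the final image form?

22.0 cm

Lens 1: 1/d_i1 = 1/f₁ − 1/d_o1 = 1/(33.5) − 1/(15.0) = -0.03682, so d_i1 = -27.16 cm.
The intermediate image is 27.16 cm to the left of lens 1 (virtual), which is 113 − (-27.16) = 140.2 cm to the left of lens 2, so d_o2 = +140.2 cm.
Lens 2: 1/d_i2 = 1/f₂ − 1/d_o2 = 1/(19.0) − 1/(140.2) = 0.04550, so d_i2 = 22.0 cm.
The final image is real, 22.0 cm to the right of lens 2 (overall magnification ≈ -0.28).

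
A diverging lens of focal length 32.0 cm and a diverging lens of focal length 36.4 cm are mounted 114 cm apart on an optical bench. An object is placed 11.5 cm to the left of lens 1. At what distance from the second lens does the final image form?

Lens 1 is diverging, so f₁ = −32.0 cm.
Lens 1: 1/d_i1 = 1/f₁ − 1/d_o1 = 1/(-32.0) − 1/(11.5) = -0.1182, so d_i1 = -8.460 cm.
The intermediate image is 8.460 cm to the left of lens 1 (virtual), which is 114 − (-8.460) = 122.5 cm to the left of lens 2, so d_o2 = +122.5 cm.
Lens 2 is diverging, so f₂ = −36.4 cm.
Lens 2: 1/d_i2 = 1/f₂ − 1/d_o2 = 1/(-36.4) − 1/(122.5) = -0.03564, so d_i2 = -28.1 cm.
The final image is virtual, 28.1 cm to the left of lens 2 (overall magnification ≈ 0.17).

28.1 cm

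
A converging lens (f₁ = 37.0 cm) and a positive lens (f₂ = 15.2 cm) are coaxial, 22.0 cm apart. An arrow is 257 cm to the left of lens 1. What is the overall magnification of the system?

m = -0.0702

Lens 1: 1/d_i1 = 1/(37.0) − 1/(257) = 0.02314, so d_i1 = 43.22 cm; m₁ = −d_i1/d_o1 = -0.1682.
d_o2 = 22.0 − (43.22) = -21.22 cm (virtual object).
Lens 2: 1/d_i2 = 1/(15.2) − 1/(-21.22) = 0.1129, so d_i2 = 8.856 cm; m₂ = −d_i2/d_o2 = +0.4174.
m = m₁·m₂ = (-0.1682)(+0.4174) = -0.0702.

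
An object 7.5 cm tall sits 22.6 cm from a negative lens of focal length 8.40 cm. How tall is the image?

For a negative lens, f = -8.40 cm.
1/d_i = 1/f − 1/d_o = 1/(-8.400) − 1/(22.6) = -0.1633, so d_i = -6.124 cm.
m = −d_i/d_o = +0.2710.
|h_i| = |m|·h_o = 0.2710 × 7.5 = 2.03 cm. The image is virtual, upright and reduced, on the same side as the object.

2.03 cm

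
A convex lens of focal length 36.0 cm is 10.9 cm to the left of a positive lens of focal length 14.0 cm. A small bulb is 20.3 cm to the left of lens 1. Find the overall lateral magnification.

m = -0.739

Lens 1: 1/d_i1 = 1/(36.0) − 1/(20.3) = -0.02148, so d_i1 = -46.55 cm; m₁ = −d_i1/d_o1 = +2.293.
d_o2 = 10.9 − (-46.55) = 57.45 cm.
Lens 2: 1/d_i2 = 1/(14.0) − 1/(57.45) = 0.05402, so d_i2 = 18.51 cm; m₂ = −d_i2/d_o2 = -0.3222.
m = m₁·m₂ = (+2.293)(-0.3222) = -0.739.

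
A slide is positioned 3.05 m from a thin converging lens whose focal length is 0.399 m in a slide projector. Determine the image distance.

Lens equation: 1/d_i = 1/f − 1/d_o = 1/(0.3990) − 1/(3.05) = 2.506 − 0.3279 = 2.178, so d_i = 0.459 m.
The image is real, inverted and reduced, on the far side of the lens.

0.459 m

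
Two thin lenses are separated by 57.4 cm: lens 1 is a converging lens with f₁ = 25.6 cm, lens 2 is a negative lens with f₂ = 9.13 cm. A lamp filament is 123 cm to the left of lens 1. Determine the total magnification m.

m = -0.0702

Lens 1: 1/d_i1 = 1/(25.6) − 1/(123) = 0.03093, so d_i1 = 32.33 cm; m₁ = −d_i1/d_o1 = -0.2628.
d_o2 = 57.4 − (32.33) = 25.07 cm.
f₂ = −9.13 cm (diverging).
Lens 2: 1/d_i2 = 1/(-9.13) − 1/(25.07) = -0.1494, so d_i2 = -6.693 cm; m₂ = −d_i2/d_o2 = +0.2670.
m = m₁·m₂ = (-0.2628)(+0.2670) = -0.0702.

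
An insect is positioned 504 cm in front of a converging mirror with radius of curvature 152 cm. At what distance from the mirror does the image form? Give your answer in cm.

f = R/2 = 152/2 = 76.00 cm.
Mirror equation: 1/d_i = 1/f − 1/d_o = 1/(76.00) − 1/(504) = 0.01316 − 0.001984 = 0.01117, so d_i = 89.5 cm.
The image is real, inverted and reduced, in front of the mirror.

89.5 cm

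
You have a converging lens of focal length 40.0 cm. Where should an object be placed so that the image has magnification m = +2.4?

m = −d_i/d_o ⇒ d_i = −m·d_o.
1/f = 1/d_o + 1/d_i = 1/d_o − 1/(m·d_o) = (1 − 1/m)/d_o, so d_o = f(1 − 1/m) = (40.00)(1 − 1/(+2.4)) = 23.3 cm.

23.3 cm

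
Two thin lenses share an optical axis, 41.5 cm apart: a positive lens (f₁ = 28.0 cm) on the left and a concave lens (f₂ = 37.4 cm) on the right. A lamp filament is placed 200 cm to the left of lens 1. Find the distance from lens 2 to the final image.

Lens 1: 1/d_i1 = 1/f₁ − 1/d_o1 = 1/(28.0) − 1/(200) = 0.03071, so d_i1 = 32.56 cm.
The intermediate image is 32.56 cm to the right of lens 1, which is 41.5 − (32.56) = 8.940 cm to the left of lens 2, so d_o2 = +8.940 cm.
Lens 2 is diverging, so f₂ = −37.4 cm.
Lens 2: 1/d_i2 = 1/f₂ − 1/d_o2 = 1/(-37.4) − 1/(8.940) = -0.1386, so d_i2 = -7.22 cm.
The final image is virtual, 7.22 cm to the left of lens 2 (overall magnification ≈ -0.13).

7.22 cm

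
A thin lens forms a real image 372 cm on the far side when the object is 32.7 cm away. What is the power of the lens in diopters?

P = +3.33 D

d_i = +372 cm.
1/f = 1/d_o + 1/d_i = 1/(32.7) + 1/(372) = 0.03327 cm⁻¹.
f = 30.06 cm = 0.3006 m, so P = 1/f = +3.33 D.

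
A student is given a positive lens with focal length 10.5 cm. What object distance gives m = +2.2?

5.73 cm

m = −d_i/d_o ⇒ d_i = −m·d_o.
1/f = 1/d_o + 1/d_i = 1/d_o − 1/(m·d_o) = (1 − 1/m)/d_o, so d_o = f(1 − 1/m) = (10.50)(1 − 1/(+2.2)) = 5.73 cm.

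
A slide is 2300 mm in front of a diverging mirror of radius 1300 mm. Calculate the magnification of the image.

m = +0.220

f = R/2 = 1300/2 = 650.0 mm; for a diverging mirror, f = -650.0 mm.
1/d_i = 1/f − 1/d_o = 1/(-650.0) − 1/(2300) = -0.001973, so d_i = -506.8 mm.
m = −d_i/d_o = −(-506.8)/(2300) = +0.220.
The image is virtual, upright and reduced, behind the mirror.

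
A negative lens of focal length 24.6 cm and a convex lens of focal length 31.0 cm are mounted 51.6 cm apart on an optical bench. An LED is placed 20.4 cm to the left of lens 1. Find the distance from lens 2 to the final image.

61.3 cm

Lens 1 is diverging, so f₁ = −24.6 cm.
Lens 1: 1/d_i1 = 1/f₁ − 1/d_o1 = 1/(-24.6) − 1/(20.4) = -0.08967, so d_i1 = -11.15 cm.
The intermediate image is 11.15 cm to the left of lens 1 (virtual), which is 51.6 − (-11.15) = 62.75 cm to the left of lens 2, so d_o2 = +62.75 cm.
Lens 2: 1/d_i2 = 1/f₂ − 1/d_o2 = 1/(31.0) − 1/(62.75) = 0.01632, so d_i2 = 61.3 cm.
The final image is real, 61.3 cm to the right of lens 2 (overall magnification ≈ -0.53).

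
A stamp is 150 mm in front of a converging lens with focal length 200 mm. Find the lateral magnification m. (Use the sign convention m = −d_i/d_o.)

1/d_i = 1/f − 1/d_o = 1/(200.0) − 1/(150) = -0.001667, so d_i = -600.0 mm.
m = −d_i/d_o = −(-600.0)/(150) = +4.00.
The image is virtual, upright and enlarged, on the same side as the object.

m = +4.00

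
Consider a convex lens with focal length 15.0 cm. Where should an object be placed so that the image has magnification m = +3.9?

11.2 cm

m = −d_i/d_o ⇒ d_i = −m·d_o.
1/f = 1/d_o + 1/d_i = 1/d_o − 1/(m·d_o) = (1 − 1/m)/d_o, so d_o = f(1 − 1/m) = (15.00)(1 − 1/(+3.9)) = 11.2 cm.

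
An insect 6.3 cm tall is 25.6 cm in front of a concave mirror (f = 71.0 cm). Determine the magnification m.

m = +1.56

1/d_i = 1/f − 1/d_o = 1/(71.00) − 1/(25.6) = -0.02498, so d_i = -40.04 cm.
m = −d_i/d_o = −(-40.04)/(25.6) = +1.56.
The image is virtual, upright and enlarged, behind the mirror.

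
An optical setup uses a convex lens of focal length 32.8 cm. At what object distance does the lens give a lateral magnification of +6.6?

m = −d_i/d_o ⇒ d_i = −m·d_o.
1/f = 1/d_o + 1/d_i = 1/d_o − 1/(m·d_o) = (1 − 1/m)/d_o, so d_o = f(1 − 1/m) = (32.80)(1 − 1/(+6.6)) = 27.8 cm.

27.8 cm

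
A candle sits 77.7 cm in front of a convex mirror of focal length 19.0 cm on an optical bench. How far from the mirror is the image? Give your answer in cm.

For a convex mirror, f = -19.0 cm.
Mirror equation: 1/q = 1/f − 1/p = 1/(-19.00) − 1/(77.7) = -0.05263 − 0.01287 = -0.06550, so q = -15.3 cm.
The image is virtual, upright and reduced, behind the mirror.

15.3 cm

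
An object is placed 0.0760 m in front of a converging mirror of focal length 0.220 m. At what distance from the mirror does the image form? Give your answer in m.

0.116 m

Mirror equation: 1/q = 1/f − 1/p = 1/(0.2200) − 1/(0.0760) = 4.545 − 13.16 = -8.612, so q = -0.116 m.
The image is virtual, upright and enlarged, behind the mirror.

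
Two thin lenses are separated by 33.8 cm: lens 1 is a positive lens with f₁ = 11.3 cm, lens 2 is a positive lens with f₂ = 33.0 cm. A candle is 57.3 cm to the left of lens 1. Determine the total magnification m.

Lens 1: 1/d_i1 = 1/(11.3) − 1/(57.3) = 0.07104, so d_i1 = 14.08 cm; m₁ = −d_i1/d_o1 = -0.2457.
d_o2 = 33.8 − (14.08) = 19.72 cm.
Lens 2: 1/d_i2 = 1/(33.0) − 1/(19.72) = -0.02041, so d_i2 = -49.00 cm; m₂ = −d_i2/d_o2 = +2.485.
m = m₁·m₂ = (-0.2457)(+2.485) = -0.611.

m = -0.611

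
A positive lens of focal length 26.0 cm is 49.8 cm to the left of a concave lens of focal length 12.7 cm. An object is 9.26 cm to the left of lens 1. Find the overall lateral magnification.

Lens 1: 1/d_i1 = 1/(26.0) − 1/(9.26) = -0.06953, so d_i1 = -14.38 cm; m₁ = −d_i1/d_o1 = +1.553.
d_o2 = 49.8 − (-14.38) = 64.18 cm.
f₂ = −12.7 cm (diverging).
Lens 2: 1/d_i2 = 1/(-12.7) − 1/(64.18) = -0.09432, so d_i2 = -10.60 cm; m₂ = −d_i2/d_o2 = +0.1652.
m = m₁·m₂ = (+1.553)(+0.1652) = +0.257.

m = +0.257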